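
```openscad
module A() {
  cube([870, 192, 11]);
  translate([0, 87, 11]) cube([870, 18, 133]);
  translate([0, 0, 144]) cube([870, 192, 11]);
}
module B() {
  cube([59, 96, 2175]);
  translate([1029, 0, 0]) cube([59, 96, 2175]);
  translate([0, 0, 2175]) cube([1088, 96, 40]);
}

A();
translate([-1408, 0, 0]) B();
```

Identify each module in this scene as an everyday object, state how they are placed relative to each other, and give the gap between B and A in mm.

The door frame's nearest face is 320 mm from the I-beam's −x face.

A is an I-beam. B is a door frame. The door frame is on the floor beside the I-beam on its −x side. The gap between the door frame and the I-beam is 320 mm.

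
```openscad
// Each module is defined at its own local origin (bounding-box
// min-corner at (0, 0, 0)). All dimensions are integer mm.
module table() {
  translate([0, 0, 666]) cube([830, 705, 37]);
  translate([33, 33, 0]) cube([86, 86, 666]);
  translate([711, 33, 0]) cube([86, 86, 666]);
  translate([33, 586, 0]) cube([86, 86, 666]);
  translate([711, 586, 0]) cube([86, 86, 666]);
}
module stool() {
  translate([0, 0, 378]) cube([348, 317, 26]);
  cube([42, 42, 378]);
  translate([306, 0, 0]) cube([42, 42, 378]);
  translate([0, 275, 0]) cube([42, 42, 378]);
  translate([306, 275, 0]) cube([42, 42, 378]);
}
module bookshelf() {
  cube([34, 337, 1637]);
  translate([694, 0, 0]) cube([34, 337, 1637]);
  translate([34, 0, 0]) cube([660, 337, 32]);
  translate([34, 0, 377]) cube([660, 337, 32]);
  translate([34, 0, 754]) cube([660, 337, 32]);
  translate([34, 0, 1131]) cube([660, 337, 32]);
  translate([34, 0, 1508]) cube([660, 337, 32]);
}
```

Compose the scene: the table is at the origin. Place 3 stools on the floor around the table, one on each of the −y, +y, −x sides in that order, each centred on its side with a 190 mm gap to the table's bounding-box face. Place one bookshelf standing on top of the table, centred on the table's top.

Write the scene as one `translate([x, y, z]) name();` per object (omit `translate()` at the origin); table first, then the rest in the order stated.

table();
translate([241, -507, 0]) stool();
translate([241, 895, 0]) stool();
translate([-538, 194, 0]) stool();
translate([51, 184, 703]) bookshelf();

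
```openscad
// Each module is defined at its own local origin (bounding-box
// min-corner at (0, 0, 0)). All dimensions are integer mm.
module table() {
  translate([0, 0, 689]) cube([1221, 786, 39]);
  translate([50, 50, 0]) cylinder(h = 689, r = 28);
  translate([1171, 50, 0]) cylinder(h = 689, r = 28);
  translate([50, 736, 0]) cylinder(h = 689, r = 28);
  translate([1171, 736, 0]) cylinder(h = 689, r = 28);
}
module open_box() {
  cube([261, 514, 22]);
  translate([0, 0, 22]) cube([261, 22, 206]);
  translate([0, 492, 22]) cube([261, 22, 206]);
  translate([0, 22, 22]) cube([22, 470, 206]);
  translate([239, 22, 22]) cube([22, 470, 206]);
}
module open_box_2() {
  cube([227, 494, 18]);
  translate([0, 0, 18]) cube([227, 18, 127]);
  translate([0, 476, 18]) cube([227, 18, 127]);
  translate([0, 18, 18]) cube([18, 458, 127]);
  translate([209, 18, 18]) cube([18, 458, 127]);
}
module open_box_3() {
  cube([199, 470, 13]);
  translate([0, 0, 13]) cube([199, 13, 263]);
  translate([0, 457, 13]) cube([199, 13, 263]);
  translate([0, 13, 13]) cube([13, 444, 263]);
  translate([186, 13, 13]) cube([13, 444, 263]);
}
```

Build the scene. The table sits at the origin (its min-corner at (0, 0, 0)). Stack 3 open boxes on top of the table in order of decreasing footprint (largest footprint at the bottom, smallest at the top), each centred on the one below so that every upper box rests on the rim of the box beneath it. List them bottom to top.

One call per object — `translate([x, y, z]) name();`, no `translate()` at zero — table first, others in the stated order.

table();
translate([480, 136, 728]) open_box();
translate([497, 146, 956]) open_box_2();
translate([511, 158, 1101]) open_box_3();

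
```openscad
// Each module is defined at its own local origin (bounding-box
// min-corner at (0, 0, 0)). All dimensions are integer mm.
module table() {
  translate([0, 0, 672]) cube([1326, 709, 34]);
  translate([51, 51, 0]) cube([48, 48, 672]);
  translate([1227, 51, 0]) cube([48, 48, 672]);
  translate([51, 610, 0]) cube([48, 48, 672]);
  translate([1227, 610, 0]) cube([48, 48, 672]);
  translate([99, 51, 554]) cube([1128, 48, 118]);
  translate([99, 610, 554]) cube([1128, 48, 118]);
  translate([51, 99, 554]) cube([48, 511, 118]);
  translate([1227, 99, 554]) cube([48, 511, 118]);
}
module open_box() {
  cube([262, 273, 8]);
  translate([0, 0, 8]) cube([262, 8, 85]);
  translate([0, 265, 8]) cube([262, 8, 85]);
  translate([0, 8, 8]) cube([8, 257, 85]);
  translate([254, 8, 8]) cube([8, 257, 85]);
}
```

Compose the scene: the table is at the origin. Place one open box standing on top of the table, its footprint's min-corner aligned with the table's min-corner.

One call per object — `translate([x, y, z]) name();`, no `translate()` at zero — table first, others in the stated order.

table();
translate([0, 0, 706]) open_box();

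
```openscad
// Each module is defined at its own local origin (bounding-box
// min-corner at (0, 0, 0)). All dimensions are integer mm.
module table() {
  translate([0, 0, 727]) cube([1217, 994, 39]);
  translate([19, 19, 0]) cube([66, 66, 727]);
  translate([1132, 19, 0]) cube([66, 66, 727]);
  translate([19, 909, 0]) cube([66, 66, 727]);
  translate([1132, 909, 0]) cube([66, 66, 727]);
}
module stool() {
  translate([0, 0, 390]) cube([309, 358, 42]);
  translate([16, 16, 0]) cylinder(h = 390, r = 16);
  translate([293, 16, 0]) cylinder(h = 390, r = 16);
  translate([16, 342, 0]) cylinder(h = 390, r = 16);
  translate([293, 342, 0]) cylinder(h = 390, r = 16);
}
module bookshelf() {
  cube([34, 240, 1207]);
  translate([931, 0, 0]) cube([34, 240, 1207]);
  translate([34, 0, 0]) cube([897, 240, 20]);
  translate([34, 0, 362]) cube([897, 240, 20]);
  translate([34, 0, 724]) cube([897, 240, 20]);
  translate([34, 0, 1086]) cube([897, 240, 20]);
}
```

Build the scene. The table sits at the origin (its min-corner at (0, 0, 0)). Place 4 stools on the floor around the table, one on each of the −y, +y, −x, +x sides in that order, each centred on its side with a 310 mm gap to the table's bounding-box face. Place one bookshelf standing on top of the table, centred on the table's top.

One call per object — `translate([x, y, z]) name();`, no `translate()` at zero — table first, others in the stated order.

table();
translate([454, -668, 0]) stool();
translate([454, 1304, 0]) stool();
translate([-619, 318, 0]) stool();
translate([1527, 318, 0]) stool();
translate([126, 377, 766]) bookshelf();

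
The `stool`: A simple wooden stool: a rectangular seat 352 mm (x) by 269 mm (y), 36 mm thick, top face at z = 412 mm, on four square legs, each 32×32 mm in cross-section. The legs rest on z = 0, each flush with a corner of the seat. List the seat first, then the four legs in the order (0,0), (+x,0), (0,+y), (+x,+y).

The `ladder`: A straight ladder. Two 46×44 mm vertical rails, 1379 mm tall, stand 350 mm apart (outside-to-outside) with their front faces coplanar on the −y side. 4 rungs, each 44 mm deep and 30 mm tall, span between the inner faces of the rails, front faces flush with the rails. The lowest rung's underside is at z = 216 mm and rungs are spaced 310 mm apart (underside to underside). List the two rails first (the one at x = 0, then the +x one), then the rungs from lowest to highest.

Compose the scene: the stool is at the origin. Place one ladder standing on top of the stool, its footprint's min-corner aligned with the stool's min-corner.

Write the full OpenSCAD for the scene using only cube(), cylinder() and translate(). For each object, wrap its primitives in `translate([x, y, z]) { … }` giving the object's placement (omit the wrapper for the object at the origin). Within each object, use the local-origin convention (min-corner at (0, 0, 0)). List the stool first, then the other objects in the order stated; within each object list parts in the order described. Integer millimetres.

translate([0, 0, 376]) cube([352, 269, 36]);
cube([32, 32, 376]);
translate([320, 0, 0]) cube([32, 32, 376]);
translate([0, 237, 0]) cube([32, 32, 376]);
translate([320, 237, 0]) cube([32, 32, 376]);
translate([0, 0, 412]) {
  cube([46, 44, 1379]);
  translate([304, 0, 0]) cube([46, 44, 1379]);
  translate([46, 0, 216]) cube([258, 44, 30]);
  translate([46, 0, 526]) cube([258, 44, 30]);
  translate([46, 0, 836]) cube([258, 44, 30]);
  translate([46, 0, 1146]) cube([258, 44, 30]);
}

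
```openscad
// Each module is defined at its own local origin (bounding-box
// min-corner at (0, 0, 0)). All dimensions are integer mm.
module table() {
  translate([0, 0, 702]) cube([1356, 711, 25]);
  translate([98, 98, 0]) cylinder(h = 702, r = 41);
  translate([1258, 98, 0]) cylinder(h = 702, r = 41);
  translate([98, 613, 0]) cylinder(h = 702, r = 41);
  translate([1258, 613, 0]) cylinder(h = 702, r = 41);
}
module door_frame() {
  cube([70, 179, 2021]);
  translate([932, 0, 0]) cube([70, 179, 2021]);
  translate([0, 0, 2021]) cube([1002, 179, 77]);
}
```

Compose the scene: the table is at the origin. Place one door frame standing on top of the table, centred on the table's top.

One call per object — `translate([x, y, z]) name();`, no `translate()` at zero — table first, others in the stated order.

table();
translate([177, 266, 727]) door_frame();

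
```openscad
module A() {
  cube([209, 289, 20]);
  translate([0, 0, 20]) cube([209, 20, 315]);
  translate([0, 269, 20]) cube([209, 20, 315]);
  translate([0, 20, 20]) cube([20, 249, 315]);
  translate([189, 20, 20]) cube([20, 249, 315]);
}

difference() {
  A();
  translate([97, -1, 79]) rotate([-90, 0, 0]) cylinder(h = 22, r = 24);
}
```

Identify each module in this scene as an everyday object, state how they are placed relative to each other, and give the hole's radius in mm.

A is an open box. The open box has a circular hole through its front wall. The hole's radius is 24 mm.

The subtracted cylinder has r = 24 mm.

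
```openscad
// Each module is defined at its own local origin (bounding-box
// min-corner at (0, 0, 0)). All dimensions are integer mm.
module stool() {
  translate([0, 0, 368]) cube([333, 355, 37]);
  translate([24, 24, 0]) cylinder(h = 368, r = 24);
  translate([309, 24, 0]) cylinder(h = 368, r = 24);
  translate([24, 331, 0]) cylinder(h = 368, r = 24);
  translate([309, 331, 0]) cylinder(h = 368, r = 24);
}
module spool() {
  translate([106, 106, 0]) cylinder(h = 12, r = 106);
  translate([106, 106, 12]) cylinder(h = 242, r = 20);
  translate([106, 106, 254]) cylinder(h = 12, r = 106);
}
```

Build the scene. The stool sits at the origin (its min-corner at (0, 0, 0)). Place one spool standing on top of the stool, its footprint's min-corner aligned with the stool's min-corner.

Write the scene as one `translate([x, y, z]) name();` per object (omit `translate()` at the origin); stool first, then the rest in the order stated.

stool();
translate([0, 0, 405]) spool();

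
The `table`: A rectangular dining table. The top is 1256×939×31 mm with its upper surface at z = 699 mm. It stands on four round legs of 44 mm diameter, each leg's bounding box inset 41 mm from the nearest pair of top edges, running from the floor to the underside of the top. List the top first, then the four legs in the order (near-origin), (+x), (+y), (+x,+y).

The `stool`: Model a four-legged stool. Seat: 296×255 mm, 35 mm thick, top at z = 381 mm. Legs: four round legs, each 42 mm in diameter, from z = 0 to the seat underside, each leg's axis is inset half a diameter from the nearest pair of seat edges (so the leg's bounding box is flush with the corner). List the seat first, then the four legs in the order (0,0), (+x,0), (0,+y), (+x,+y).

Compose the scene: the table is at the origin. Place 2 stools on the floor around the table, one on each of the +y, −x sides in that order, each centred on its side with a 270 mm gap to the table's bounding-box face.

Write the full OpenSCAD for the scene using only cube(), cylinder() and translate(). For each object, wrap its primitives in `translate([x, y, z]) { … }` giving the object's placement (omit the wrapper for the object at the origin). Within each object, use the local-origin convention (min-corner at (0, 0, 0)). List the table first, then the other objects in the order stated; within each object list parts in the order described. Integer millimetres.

translate([0, 0, 668]) cube([1256, 939, 31]);
translate([63, 63, 0]) cylinder(h = 668, r = 22);
translate([1193, 63, 0]) cylinder(h = 668, r = 22);
translate([63, 876, 0]) cylinder(h = 668, r = 22);
translate([1193, 876, 0]) cylinder(h = 668, r = 22);
translate([480, 1209, 0]) {
  translate([0, 0, 346]) cube([296, 255, 35]);
  translate([21, 21, 0]) cylinder(h = 346, r = 21);
  translate([275, 21, 0]) cylinder(h = 346, r = 21);
  translate([21, 234, 0]) cylinder(h = 346, r = 21);
  translate([275, 234, 0]) cylinder(h = 346, r = 21);
}
translate([-566, 342, 0]) {
  translate([0, 0, 346]) cube([296, 255, 35]);
  translate([21, 21, 0]) cylinder(h = 346, r = 21);
  translate([275, 21, 0]) cylinder(h = 346, r = 21);
  translate([21, 234, 0]) cylinder(h = 346, r = 21);
  translate([275, 234, 0]) cylinder(h = 346, r = 21);
}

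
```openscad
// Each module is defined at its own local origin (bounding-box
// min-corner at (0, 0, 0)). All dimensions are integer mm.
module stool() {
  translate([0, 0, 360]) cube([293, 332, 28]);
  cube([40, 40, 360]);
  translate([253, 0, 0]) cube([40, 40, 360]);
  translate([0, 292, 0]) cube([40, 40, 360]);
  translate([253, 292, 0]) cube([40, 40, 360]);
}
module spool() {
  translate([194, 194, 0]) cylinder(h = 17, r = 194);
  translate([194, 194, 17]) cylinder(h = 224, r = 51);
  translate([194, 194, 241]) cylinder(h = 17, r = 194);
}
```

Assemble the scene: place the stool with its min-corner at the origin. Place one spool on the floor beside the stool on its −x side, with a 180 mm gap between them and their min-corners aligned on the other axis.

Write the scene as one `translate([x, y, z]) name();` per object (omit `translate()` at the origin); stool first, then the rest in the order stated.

stool();
translate([-568, 0, 0]) spool();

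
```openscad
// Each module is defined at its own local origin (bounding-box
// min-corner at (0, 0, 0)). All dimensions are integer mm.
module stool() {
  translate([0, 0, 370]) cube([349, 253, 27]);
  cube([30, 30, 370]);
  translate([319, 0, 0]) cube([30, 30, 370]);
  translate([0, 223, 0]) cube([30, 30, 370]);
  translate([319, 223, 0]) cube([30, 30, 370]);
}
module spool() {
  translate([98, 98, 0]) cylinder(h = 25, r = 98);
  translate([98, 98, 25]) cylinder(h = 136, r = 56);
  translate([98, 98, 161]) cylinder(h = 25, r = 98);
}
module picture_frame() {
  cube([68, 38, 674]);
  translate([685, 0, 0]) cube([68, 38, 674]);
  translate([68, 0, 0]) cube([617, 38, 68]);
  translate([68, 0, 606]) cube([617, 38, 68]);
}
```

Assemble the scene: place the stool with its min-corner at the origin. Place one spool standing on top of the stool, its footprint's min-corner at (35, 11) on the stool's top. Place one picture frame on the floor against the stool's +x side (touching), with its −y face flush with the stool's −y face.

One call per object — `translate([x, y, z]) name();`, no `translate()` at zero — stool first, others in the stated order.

stool();
translate([35, 11, 397]) spool();
translate([349, 0, 0]) picture_frame();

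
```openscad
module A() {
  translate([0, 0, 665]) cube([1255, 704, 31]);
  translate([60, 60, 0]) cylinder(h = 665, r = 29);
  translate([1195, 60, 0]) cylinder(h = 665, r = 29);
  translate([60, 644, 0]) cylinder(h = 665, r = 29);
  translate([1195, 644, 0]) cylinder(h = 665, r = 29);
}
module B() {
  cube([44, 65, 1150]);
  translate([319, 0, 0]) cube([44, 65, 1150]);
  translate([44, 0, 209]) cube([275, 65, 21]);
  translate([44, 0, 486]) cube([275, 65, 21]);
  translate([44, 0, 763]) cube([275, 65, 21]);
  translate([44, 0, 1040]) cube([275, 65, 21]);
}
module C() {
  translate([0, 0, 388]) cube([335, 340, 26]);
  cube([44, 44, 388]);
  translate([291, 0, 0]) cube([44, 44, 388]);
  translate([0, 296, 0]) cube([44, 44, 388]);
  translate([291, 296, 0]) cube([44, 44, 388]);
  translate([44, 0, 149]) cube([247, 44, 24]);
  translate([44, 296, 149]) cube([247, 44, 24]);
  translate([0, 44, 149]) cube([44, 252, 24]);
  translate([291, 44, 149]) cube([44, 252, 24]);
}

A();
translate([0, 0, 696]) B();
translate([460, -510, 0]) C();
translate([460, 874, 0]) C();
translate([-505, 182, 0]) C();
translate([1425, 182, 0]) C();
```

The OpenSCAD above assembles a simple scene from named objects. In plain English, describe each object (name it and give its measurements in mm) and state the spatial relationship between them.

A is a table with a 1255×704 mm rectangular top, 31 mm thick, top surface at z = 696 mm, supported by four round legs of 58 mm diameter, each leg's bounding box inset 31 mm from the nearest pair of top edges, running from the floor.

B is a straight ladder. Two 44×65 mm vertical rails, 1150 mm tall, stand 363 mm apart (outside-to-outside) with their front faces coplanar on the −y side. 4 rungs, each 65 mm deep and 21 mm tall, span between the inner faces of the rails, front faces flush with the rails. The lowest rung's underside is at z = 209 mm and rungs are spaced 277 mm apart (underside to underside).

C is a four-legged stool. The seat is a 335×340×26 mm slab whose top surface is at z = 414 mm; four square legs, each 44×44 mm in cross-section, run from the floor (z = 0) to the underside of the seat, each flush with a corner of the seat. Four stretchers, 44 mm wide and 24 mm tall, connect adjacent legs with their undersides at z = 149 mm, each running between the inner faces of the legs it joins and aligned with the legs' outer faces on the other axis.

The ladder is on top of the table. Four stools sit around the table at the −y, +y, −x, +x sides.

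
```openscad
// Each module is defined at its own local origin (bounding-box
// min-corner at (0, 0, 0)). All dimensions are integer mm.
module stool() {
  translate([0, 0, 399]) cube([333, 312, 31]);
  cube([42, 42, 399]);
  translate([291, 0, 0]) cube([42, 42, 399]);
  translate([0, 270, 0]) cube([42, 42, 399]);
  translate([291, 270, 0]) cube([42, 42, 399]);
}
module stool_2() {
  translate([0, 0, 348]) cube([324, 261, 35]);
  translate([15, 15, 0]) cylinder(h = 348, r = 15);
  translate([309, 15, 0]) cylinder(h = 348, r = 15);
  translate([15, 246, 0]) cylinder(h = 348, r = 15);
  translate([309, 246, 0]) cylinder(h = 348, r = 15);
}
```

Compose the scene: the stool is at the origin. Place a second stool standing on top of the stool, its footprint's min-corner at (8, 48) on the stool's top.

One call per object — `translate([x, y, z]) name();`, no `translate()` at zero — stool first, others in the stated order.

stool();
translate([8, 48, 430]) stool_2();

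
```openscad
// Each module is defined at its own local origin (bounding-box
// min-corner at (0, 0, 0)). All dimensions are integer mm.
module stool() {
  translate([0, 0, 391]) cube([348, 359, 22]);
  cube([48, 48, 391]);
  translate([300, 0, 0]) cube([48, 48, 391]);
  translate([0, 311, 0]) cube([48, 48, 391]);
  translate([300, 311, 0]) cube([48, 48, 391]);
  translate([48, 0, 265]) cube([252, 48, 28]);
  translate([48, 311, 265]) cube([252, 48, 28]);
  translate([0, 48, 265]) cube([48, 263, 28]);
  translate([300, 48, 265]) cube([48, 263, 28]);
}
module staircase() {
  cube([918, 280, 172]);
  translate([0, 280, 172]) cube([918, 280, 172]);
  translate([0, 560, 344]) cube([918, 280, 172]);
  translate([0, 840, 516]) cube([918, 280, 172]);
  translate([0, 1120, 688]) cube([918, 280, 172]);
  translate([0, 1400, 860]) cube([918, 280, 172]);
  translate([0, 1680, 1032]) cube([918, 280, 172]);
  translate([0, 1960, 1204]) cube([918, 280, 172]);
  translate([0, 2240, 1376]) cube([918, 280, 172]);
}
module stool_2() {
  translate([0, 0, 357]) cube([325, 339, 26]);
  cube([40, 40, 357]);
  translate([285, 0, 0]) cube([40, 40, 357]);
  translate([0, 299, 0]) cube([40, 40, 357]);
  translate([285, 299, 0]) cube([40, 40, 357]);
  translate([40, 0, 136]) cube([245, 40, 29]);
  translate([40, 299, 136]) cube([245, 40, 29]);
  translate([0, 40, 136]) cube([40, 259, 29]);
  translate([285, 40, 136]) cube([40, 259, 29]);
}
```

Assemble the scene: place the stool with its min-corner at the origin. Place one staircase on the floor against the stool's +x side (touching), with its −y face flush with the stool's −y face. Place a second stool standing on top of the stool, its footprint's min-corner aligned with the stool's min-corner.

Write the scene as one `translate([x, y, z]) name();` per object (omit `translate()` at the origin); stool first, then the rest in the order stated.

stool();
translate([348, 0, 0]) staircase();
translate([0, 0, 413]) stool_2();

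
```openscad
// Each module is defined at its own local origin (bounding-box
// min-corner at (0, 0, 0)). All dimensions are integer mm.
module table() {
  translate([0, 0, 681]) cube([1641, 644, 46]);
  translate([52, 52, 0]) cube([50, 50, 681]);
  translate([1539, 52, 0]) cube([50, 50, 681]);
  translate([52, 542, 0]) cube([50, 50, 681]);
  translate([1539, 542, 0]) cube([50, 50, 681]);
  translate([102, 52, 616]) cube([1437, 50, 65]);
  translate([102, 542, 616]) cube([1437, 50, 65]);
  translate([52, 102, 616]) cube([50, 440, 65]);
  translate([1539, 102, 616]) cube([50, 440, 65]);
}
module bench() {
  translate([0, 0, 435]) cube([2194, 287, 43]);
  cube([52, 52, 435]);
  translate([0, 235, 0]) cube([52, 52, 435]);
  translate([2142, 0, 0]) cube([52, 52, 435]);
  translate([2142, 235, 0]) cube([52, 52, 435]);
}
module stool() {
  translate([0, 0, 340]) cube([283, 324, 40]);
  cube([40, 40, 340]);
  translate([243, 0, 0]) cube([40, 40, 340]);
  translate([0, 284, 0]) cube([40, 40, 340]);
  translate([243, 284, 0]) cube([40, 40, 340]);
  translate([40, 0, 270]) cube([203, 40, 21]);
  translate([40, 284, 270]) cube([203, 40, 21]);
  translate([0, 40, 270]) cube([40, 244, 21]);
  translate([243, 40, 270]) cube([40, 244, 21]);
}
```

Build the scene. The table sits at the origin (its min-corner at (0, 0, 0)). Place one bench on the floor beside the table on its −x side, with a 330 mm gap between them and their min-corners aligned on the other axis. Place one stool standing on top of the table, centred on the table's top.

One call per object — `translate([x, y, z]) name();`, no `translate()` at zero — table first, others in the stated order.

table();
translate([-2524, 0, 0]) bench();
translate([679, 160, 727]) stool();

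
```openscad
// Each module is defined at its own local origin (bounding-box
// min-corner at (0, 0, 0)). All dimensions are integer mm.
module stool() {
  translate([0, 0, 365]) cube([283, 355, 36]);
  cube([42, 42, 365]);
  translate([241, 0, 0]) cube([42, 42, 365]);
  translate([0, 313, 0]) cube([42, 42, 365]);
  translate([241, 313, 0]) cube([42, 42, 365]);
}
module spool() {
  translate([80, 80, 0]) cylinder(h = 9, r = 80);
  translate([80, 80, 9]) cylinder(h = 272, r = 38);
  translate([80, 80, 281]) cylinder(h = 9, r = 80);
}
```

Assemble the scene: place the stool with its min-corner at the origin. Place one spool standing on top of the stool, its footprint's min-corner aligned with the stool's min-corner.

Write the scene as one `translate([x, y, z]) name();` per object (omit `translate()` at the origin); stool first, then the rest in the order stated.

stool();
translate([0, 0, 401]) spool();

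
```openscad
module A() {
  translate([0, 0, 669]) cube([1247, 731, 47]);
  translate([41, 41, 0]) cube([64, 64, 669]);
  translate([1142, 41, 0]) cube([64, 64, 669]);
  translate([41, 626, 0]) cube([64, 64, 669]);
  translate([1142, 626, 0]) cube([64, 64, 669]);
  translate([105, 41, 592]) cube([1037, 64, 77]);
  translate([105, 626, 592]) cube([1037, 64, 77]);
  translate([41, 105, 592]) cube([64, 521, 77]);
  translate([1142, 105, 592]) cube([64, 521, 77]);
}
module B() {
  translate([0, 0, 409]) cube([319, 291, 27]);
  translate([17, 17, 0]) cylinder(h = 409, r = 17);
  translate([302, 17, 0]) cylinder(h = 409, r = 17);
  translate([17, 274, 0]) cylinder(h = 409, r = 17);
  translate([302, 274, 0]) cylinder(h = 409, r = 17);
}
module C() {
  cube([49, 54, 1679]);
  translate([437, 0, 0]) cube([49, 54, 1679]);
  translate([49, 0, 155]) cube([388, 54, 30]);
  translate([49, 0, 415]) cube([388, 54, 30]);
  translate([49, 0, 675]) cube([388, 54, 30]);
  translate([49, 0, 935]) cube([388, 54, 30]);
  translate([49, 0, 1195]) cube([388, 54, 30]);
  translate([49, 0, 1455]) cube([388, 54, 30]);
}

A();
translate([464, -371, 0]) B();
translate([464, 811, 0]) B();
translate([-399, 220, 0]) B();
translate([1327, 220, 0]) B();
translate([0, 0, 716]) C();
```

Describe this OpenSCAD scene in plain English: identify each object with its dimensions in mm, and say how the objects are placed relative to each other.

A is a table: top 1247 mm (x) × 731 mm (y), 47 mm thick, upper face at z = 716 mm, on four 64×64 mm square legs, each inset 41 mm from the nearest pair of top edges, running from z = 0 to the bottom of the top. Four apron rails, 64 mm thick and 77 mm tall, run between adjacent legs with their top edges flush with the underside of the top and their outer faces flush with the legs' outer faces.

B is a four-legged stool. The seat is 319×291 mm, 27 mm thick, top at z = 436 mm. It stands on four round legs, each 34 mm in diameter, from z = 0 to the seat underside, each leg's axis is inset half a diameter from the nearest pair of seat edges (so the leg's bounding box is flush with the corner).

C is a wooden ladder with two side rails of 49×54 mm section and 1679 mm height, set 486 mm apart overall. Between them run 6 rectangular rungs (54 mm deep, 30 mm thick), front faces flush with the rails' −y face. The bottom of the first rung is 155 mm above the floor and each subsequent rung is 260 mm higher than the one below.

Four stools sit around the table at the −y, +y, −x, +x sides. The ladder is on top of the table.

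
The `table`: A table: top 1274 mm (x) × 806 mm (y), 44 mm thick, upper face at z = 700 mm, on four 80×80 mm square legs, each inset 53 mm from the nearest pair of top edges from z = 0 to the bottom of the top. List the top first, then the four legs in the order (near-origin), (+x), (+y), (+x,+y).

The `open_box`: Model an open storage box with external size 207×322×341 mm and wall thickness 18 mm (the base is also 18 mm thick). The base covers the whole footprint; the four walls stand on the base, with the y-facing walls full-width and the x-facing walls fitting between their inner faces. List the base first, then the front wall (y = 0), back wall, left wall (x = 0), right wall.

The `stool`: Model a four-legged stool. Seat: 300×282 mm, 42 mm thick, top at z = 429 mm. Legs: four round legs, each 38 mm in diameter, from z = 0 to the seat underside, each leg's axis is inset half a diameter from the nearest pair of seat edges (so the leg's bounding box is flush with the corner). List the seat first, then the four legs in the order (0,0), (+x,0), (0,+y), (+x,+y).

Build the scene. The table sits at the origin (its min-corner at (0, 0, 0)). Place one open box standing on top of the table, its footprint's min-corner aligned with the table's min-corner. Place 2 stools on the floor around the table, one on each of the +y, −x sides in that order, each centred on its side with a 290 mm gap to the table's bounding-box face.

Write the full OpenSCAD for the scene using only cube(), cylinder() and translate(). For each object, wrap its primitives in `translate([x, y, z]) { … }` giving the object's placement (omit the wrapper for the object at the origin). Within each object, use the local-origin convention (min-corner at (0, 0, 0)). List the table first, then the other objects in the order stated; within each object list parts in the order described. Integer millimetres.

translate([0, 0, 656]) cube([1274, 806, 44]);
translate([53, 53, 0]) cube([80, 80, 656]);
translate([1141, 53, 0]) cube([80, 80, 656]);
translate([53, 673, 0]) cube([80, 80, 656]);
translate([1141, 673, 0]) cube([80, 80, 656]);
translate([0, 0, 700]) {
  cube([207, 322, 18]);
  translate([0, 0, 18]) cube([207, 18, 323]);
  translate([0, 304, 18]) cube([207, 18, 323]);
  translate([0, 18, 18]) cube([18, 286, 323]);
  translate([189, 18, 18]) cube([18, 286, 323]);
}
translate([487, 1096, 0]) {
  translate([0, 0, 387]) cube([300, 282, 42]);
  translate([19, 19, 0]) cylinder(h = 387, r = 19);
  translate([281, 19, 0]) cylinder(h = 387, r = 19);
  translate([19, 263, 0]) cylinder(h = 387, r = 19);
  translate([281, 263, 0]) cylinder(h = 387, r = 19);
}
translate([-590, 262, 0]) {
  translate([0, 0, 387]) cube([300, 282, 42]);
  translate([19, 19, 0]) cylinder(h = 387, r = 19);
  translate([281, 19, 0]) cylinder(h = 387, r = 19);
  translate([19, 263, 0]) cylinder(h = 387, r = 19);
  translate([281, 263, 0]) cylinder(h = 387, r = 19);
}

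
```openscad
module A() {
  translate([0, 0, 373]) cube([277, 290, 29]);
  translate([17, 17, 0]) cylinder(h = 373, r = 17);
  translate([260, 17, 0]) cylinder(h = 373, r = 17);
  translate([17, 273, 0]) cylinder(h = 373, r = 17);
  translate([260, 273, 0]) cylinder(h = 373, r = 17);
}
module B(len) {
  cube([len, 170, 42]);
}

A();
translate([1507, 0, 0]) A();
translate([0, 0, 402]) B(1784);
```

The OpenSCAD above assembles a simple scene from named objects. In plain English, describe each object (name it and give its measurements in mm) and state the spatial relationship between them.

A is a simple wooden stool: a rectangular seat 277 mm (x) by 290 mm (y), 29 mm thick, top face at z = 402 mm, on four round legs, each 34 mm in diameter. The legs rest on z = 0, each leg's axis is inset half a diameter from the nearest pair of seat edges (so the leg's bounding box is flush with the corner).

B is a rectangular beam 1784 mm long (x), 170 mm deep (y), 42 mm thick (z).

The beam spans the tops of two stools placed 1230 mm apart, resting at z = 402 mm.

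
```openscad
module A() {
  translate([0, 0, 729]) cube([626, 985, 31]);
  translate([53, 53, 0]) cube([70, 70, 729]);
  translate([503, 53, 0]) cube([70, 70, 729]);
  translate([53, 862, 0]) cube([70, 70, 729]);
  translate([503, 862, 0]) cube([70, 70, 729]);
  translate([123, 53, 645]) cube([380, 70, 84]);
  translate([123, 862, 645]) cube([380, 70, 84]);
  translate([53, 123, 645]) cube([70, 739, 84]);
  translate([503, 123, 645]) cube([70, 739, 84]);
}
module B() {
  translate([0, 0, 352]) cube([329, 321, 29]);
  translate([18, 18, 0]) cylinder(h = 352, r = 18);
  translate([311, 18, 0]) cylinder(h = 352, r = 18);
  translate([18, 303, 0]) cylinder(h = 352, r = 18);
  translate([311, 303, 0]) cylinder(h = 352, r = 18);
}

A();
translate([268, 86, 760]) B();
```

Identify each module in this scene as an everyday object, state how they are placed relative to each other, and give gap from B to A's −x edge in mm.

A is a table. B is a stool. The stool is on top of the table. The gap from the stool to the table's −x edge is 268 mm.

The stool's min-x is at 268; the table's min-x is 0; gap = 268 mm.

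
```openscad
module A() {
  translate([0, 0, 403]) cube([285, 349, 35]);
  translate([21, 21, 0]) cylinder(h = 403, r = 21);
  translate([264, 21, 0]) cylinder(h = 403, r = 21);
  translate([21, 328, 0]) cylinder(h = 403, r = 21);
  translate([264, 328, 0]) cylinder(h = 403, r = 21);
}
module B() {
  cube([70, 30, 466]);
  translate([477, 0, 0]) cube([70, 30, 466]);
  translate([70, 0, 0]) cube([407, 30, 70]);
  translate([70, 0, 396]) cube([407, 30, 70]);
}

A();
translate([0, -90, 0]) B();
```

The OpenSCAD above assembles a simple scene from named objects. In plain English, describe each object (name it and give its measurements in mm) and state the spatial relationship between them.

A is a four-legged stool. The seat is 285×349 mm, 35 mm thick, top at z = 438 mm. It stands on four round legs, each 42 mm in diameter, from z = 0 to the seat underside, each leg's axis is inset half a diameter from the nearest pair of seat edges (so the leg's bounding box is flush with the corner).

B is a rectangular picture frame lying in the x–z plane (depth along y). The opening is 407 mm wide (x) by 326 mm tall (z), surrounded by a border 70 mm wide on all four sides. The frame is 30 mm deep and is made of two full-height vertical stiles with two horizontal rails fitted between them.

The picture frame is on the floor beside the stool on its −y side.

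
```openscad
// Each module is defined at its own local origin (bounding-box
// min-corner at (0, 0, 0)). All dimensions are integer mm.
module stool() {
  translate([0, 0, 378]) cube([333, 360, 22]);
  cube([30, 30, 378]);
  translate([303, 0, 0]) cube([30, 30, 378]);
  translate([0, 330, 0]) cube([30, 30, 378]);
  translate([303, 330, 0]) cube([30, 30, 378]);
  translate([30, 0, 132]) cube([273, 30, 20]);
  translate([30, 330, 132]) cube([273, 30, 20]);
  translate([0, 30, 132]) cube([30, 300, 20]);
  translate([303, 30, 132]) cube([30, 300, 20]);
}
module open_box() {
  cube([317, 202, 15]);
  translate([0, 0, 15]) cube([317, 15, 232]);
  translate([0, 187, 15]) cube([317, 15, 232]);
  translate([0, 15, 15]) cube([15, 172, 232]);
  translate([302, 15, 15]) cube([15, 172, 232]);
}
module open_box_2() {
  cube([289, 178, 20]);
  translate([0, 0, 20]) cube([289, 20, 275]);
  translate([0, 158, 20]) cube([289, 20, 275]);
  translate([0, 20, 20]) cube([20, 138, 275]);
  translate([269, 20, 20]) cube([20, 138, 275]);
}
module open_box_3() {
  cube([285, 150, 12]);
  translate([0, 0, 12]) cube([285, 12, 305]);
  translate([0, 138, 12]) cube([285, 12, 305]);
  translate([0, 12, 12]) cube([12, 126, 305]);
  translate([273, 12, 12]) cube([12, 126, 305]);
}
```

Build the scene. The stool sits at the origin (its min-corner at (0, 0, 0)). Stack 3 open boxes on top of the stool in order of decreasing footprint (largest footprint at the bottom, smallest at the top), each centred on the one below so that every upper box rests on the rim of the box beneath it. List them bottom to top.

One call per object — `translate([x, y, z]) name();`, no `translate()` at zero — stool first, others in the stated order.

stool();
translate([8, 79, 400]) open_box();
translate([22, 91, 647]) open_box_2();
translate([24, 105, 942]) open_box_3();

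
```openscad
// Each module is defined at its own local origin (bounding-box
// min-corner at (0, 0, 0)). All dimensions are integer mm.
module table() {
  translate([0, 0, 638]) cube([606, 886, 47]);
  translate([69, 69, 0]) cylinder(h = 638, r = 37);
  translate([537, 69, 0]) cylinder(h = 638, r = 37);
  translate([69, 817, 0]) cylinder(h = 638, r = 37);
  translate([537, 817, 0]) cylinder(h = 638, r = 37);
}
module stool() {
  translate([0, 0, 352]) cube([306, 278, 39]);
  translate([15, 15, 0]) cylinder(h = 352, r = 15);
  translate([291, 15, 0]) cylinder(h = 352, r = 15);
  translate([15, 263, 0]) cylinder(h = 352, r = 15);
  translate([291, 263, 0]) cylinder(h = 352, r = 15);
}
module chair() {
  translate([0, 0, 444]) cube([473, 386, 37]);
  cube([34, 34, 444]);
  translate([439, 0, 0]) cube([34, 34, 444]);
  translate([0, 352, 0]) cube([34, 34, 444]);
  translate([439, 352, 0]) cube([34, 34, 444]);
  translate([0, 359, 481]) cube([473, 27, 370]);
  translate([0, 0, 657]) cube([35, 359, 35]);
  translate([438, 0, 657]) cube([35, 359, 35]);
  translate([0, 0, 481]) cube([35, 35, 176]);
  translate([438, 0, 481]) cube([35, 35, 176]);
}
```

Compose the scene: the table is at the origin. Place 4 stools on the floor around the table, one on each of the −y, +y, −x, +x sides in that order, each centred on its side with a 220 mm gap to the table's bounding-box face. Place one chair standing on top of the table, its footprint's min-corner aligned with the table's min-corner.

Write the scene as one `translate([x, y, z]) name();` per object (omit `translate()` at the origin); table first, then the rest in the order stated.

table();
translate([150, -498, 0]) stool();
translate([150, 1106, 0]) stool();
translate([-526, 304, 0]) stool();
translate([826, 304, 0]) stool();
translate([0, 0, 685]) chair();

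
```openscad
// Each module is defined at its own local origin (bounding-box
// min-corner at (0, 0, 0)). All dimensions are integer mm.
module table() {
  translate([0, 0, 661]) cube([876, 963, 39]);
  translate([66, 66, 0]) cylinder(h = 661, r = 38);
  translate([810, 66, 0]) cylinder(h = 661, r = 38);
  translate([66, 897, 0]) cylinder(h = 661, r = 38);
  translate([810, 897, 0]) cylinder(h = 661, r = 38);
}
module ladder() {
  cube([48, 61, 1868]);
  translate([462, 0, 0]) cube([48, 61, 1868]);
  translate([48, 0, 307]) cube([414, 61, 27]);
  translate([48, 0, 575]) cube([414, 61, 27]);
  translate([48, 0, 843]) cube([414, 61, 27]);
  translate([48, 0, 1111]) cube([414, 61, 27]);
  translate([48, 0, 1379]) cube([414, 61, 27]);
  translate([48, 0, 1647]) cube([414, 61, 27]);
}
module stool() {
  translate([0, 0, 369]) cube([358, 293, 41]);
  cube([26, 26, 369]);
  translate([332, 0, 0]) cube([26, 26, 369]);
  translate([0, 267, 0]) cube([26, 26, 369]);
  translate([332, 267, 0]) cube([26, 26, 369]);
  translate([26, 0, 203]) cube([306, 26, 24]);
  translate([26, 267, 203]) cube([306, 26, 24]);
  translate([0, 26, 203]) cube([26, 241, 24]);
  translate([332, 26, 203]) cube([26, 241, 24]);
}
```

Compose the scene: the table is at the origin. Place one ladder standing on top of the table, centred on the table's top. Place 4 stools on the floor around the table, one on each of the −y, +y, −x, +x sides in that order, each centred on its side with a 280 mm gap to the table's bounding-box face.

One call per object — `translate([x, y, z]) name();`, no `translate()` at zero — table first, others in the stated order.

table();
translate([183, 451, 700]) ladder();
translate([259, -573, 0]) stool();
translate([259, 1243, 0]) stool();
translate([-638, 335, 0]) stool();
translate([1156, 335, 0]) stool();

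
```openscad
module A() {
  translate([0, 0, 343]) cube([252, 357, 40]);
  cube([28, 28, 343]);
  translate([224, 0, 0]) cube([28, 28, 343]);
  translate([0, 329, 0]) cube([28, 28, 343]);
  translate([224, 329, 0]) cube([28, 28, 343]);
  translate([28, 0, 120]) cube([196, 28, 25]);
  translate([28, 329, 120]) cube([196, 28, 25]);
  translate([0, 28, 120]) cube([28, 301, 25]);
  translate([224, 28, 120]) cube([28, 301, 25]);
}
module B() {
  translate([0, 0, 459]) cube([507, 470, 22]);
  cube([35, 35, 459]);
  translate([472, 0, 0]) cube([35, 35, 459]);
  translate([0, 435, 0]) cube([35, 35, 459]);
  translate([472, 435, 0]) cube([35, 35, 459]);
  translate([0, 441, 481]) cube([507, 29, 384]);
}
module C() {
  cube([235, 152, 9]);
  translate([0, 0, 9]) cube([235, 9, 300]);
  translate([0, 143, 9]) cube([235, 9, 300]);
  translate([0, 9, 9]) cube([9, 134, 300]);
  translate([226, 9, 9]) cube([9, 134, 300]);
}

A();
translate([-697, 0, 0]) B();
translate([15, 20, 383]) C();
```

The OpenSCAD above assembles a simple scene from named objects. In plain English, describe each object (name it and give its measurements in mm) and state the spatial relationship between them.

A is a four-legged stool. The seat is 252×357 mm, 40 mm thick, top at z = 383 mm. It stands on four square legs, each 28×28 mm in cross-section, from z = 0 to the seat underside, each flush with a corner of the seat. Four stretchers, 28 mm wide and 25 mm tall, connect adjacent legs with their undersides at z = 120 mm, each running between the inner faces of the legs it joins and aligned with the legs' outer faces on the other axis.

B is a chair. The seat is a 507×470×22 mm slab with its top at z = 481 mm, on four 35×35 mm corner legs (flush with the seat edges, standing on z = 0). A flat backrest 29 mm thick, 384 mm tall, spans the full seat width and rises from the seat top along its +y edge, rear face flush with the rear of the seat.

C is an open storage box with external size 235×152×309 mm and wall thickness 9 mm (the base is also 9 mm thick). The base covers the whole footprint; the four walls stand on the base, with the y-facing walls full-width and the x-facing walls fitting between their inner faces.

The chair is on the floor beside the stool on its −x side. The open box is on top of the stool.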